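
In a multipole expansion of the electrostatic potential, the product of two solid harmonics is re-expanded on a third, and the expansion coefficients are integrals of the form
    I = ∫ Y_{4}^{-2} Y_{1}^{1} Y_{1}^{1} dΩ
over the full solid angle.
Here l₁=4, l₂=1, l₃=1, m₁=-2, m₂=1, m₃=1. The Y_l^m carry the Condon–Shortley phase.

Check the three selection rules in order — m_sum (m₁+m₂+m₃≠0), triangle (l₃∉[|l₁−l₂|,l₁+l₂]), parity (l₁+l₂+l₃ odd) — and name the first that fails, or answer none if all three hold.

triangle

m₁+m₂+m₃ = -2 + 1 + 1 = 0  ✓
triangle: |4−1|=3 ≤ l₃=1 ≤ 4+1=5  ✗
parity: l₁+l₂+l₃ = 6 is even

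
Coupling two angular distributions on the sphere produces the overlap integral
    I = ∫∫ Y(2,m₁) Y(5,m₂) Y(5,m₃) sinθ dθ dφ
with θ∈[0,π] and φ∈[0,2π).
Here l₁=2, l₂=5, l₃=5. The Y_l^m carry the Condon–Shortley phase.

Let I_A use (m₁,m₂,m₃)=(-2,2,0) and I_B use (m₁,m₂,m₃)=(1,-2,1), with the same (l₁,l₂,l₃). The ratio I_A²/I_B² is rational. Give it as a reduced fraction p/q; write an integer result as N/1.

Shared (l₁,l₂,l₃)=(2,5,5): N and (l;000)² cancel in I_A²/I_B².
A: Δ = 2!·2!·8!/13! = 1/38610; Racah Σ t=2..2: t=2:+1/2880 = 1/2880; ⇒ 3j(2 5 5; -2 2 0)² = 14/429, sgn -1
B: Δ = 2!·2!·8!/13! = 1/38610; Racah Σ t=0..1: t=0:+1/1440 t=1:−1/2880 = 1/2880; ⇒ 3j(2 5 5; 1 -2 1)² = 7/715, sgn +1
I_A²/I_B² = (14/429)/(7/715) = 10/3

10/3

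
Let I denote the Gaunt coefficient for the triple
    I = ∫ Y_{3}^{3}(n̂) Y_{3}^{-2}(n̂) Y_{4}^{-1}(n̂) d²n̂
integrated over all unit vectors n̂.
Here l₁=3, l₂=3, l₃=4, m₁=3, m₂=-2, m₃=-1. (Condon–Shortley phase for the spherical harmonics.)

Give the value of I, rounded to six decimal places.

Checks pass: Σm=0; 10 even; l₃=4∈[0,6].
(2·3+1)(2·3+1)(2·4+1) = 441
Δ: 2! 4! 4! / 11! → 1/34650
sum: t=0:+1/72 t=1:−1/16 t=2:+1/72 = -5/144
3j²(3 3 4; 0 0 0) = Δ·Π!·Σ² = 2/77  (sign -1)
sum: t=0:+1/288 = 1/288
3j²(3 3 4; 3 -2 -1) = Δ·Π!·Σ² = 5/231  (sign -1)
combine: 4πI² = 441·2/77·5/231 = 30/121
take √, sign +1: I = 0.14046335

0.140463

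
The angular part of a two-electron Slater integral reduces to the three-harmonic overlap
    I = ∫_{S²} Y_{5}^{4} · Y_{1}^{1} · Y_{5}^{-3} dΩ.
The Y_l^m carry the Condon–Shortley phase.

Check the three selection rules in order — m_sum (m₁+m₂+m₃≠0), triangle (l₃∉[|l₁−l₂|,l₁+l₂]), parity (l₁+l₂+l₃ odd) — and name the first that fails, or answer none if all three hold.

m_sum

azimuthal sum: 4 + 1 − 3 = 2  ✗
4 ≤ 5 ≤ 6 (triangle on l)
L = 5 + 1 + 5 = 11 (odd)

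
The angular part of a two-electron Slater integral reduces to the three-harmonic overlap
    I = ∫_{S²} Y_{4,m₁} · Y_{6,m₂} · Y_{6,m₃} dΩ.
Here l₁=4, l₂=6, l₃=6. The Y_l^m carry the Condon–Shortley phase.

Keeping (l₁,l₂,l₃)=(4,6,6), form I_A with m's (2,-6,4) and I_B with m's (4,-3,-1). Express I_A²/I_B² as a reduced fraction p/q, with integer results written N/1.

Shared (l₁,l₂,l₃)=(4,6,6): N and (l;000)² cancel in I_A²/I_B².
A: Δ = 4!·4!·8!/17! = 1/15315300; Racah Σ t=0..0: t=0:+1/3870720 = 1/3870720; ⇒ 3j(4 6 6; 2 -6 4)² = 135/6188, sgn +1
B: Δ = 4!·4!·8!/17! = 1/15315300; Racah Σ t=0..0: t=0:+1/414720 = 1/414720; ⇒ 3j(4 6 6; 4 -3 -1)² = 49/2431, sgn -1
I_A²/I_B² = (135/6188)/(49/2431) = 1485/1372

1485/1372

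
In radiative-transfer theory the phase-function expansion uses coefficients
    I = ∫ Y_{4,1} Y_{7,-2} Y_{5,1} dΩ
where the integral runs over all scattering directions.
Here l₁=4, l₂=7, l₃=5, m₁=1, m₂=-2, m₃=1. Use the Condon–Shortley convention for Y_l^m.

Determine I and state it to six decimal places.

0.139430

Checks pass: Σm=0; 16 even; l₃=5∈[3,11].
(2·4+1)(2·7+1)(2·5+1) = 1485
Δ: 6! 2! 8! / 17! → 1/6126120
sum: t=2:+1/69120 t=3:−1/20736 t=4:+1/69120 = -1/51840
3j²(4 7 5; 0 0 0) = Δ·Π!·Σ² = 280/21879  (sign +1)
sum: t=1:−1/138240 t=2:+1/34560 t=3:−1/103680 = 1/82944
3j²(4 7 5; 1 -2 1) = Δ·Π!·Σ² = 125/9724  (sign +1)
combine: 4πI² = 1485·280/21879·125/9724 = 131250/537251
take √, sign +1: I = 0.13942996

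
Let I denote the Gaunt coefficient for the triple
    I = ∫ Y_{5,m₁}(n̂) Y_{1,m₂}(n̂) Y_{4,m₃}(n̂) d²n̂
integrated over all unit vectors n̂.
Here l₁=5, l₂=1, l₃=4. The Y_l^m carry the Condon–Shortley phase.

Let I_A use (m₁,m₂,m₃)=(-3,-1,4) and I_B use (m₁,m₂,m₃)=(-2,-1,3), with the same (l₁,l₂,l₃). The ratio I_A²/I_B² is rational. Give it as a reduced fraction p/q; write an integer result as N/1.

1/3

l's match ⇒ only the (l;m) 3-j factors differ between A and B.
A: triangle coeff Δ(5,1,4) = 1/495; Σ_t [0,0]: t=0:+1/80640 = 1/80640; (3j)²=1/495 [(5 1 4; -3 -1 4)], sign=+1
B: triangle coeff Δ(5,1,4) = 1/495; Σ_t [0,0]: t=0:+1/10080 = 1/10080; (3j)²=1/165 [(5 1 4; -2 -1 3)], sign=-1
I_A²/I_B² = (1/495)/(1/165) = 1/3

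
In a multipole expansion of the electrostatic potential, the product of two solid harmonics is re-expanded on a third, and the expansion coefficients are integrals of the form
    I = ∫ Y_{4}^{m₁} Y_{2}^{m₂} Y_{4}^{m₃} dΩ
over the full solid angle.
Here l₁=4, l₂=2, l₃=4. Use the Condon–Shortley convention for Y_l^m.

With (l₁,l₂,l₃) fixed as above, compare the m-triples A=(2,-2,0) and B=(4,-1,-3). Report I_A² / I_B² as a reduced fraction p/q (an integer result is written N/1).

45/49

l's match ⇒ only the (l;m) 3-j factors differ between A and B.
A: triangle coeff Δ(4,2,4) = 1/13860; Σ_t [0,0]: t=0:+1/192 = 1/192; (3j)²=3/77 [(4 2 4; 2 -2 0)], sign=+1
B: triangle coeff Δ(4,2,4) = 1/13860; Σ_t [0,0]: t=0:+1/1440 = 1/1440; (3j)²=7/165 [(4 2 4; 4 -1 -3)], sign=-1
I_A²/I_B² = (3/77)/(7/165) = 45/49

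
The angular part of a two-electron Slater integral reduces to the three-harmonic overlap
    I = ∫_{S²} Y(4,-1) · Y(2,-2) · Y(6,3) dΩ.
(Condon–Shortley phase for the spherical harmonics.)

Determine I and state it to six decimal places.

-0.178526

Checks pass: Σm=0; 12 even; l₃=6∈[2,6].
(2·4+1)(2·2+1)(2·6+1) = 585
Δ: 0! 8! 4! / 13! → 1/6435
sum: t=0:+1/2304 = 1/2304
3j²(4 2 6; 0 0 0) = Δ·Π!·Σ² = 5/143  (sign +1)
sum: t=0:+1/17280 = 1/17280
3j²(4 2 6; -1 -2 3) = Δ·Π!·Σ² = 14/715  (sign -1)
combine: 4πI² = 585·5/143·14/715 = 630/1573
take √, sign -1: I = -0.17852580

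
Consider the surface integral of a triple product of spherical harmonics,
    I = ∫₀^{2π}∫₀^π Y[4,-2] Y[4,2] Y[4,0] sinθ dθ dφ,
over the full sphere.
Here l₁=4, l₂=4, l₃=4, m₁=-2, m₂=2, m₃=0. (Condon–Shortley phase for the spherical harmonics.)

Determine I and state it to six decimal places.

-0.083698

m-sum 0 ✓  L=12 even ✓  0≤4≤8 ✓
Π(2lᵢ+1) = 9×9×9 = 729
triangle coeff Δ(4,4,4) = 1/450450
Σ_t [0,4]: t=0:+1/13824 t=1:−1/216 t=2:+1/64 t=3:−1/216 t=4:+1/13824 = 5/768
(3j)²=18/1001 [(4 4 4; 0 0 0)], sign=+1
Σ_t [2,4]: t=2:+1/2304 t=3:−1/216 t=4:+1/384 = -11/6912
(3j)²=11/1638 [(4 4 4; -2 2 0)], sign=-1
⇒ 4πI² = 729/8281
I = (-1)√(729/8281/(4π)) = -0.08369845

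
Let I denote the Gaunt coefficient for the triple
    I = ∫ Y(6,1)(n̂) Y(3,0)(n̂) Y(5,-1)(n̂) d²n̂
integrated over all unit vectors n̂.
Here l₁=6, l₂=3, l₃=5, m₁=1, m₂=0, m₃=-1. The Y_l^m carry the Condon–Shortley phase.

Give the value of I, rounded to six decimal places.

-0.123080

Rules hold: Σm=0, L=14 even, 3≤5≤9.
N = 13·7·11 = 1001
Δ = 4!·8!·2!/15! = 1/675675
Racah Σ t=1..3: t=1:−1/8640 t=2:+1/2304 t=3:−1/8640 = 7/34560
⇒ 3j(6 3 5; 0 0 0)² = 7/429, sgn -1
Racah Σ t=1..3: t=1:−1/6912 t=2:+1/2880 t=3:−1/17280 = 1/6912
⇒ 3j(6 3 5; 1 0 -1)² = 5/429, sgn +1
4πI² = N·(3j₀)²·(3jₘ)² = 245/1287
I = -1·√(0.190365/4π) = -0.12308038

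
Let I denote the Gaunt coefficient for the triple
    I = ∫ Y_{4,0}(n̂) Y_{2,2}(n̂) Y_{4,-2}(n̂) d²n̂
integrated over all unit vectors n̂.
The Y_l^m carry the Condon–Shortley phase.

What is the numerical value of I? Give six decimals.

-0.190365

Checks pass: Σm=0; 10 even; l₃=4∈[2,6].
(2·4+1)(2·2+1)(2·4+1) = 405
Δ: 2! 6! 2! / 11! → 1/13860
sum: t=0:+1/192 t=1:−1/36 t=2:+1/192 = -5/288
3j²(4 2 4; 0 0 0) = Δ·Π!·Σ² = 20/693  (sign -1)
sum: t=2:+1/192 = 1/192
3j²(4 2 4; 0 2 -2) = Δ·Π!·Σ² = 3/77  (sign +1)
combine: 4πI² = 405·20/693·3/77 = 2700/5929
take √, sign -1: I = -0.19036462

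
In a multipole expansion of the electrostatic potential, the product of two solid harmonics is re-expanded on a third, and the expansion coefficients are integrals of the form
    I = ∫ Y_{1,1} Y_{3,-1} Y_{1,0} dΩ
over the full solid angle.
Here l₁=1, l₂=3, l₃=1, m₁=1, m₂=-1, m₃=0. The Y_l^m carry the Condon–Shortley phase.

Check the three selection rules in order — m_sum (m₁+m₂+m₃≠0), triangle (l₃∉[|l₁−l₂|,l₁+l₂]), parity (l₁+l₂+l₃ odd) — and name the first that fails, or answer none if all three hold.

triangle

m₁+m₂+m₃ = 1 − 1 + 0 = 0  ✓
triangle: |1−3|=2 ≤ l₃=1 ≤ 1+3=4  ✗
parity: l₁+l₂+l₃ = 5 is odd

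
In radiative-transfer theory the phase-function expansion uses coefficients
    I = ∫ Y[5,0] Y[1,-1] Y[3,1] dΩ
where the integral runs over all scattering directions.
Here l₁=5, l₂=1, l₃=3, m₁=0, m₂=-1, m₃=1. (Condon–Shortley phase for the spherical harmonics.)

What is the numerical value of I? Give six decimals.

0.000000

l₃=3 ∉ [4,6] — triangle fails ⇒ I = 0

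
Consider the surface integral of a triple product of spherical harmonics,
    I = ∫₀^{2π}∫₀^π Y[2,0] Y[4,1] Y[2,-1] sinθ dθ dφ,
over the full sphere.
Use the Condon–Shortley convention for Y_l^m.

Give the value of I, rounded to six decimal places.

-0.220728

Checks pass: Σm=0; 8 even; l₃=2∈[2,6].
(2·2+1)(2·4+1)(2·2+1) = 225
Δ: 4! 0! 4! / 9! → 1/630
sum: t=2:+1/16 = 1/16
3j²(2 4 2; 0 0 0) = Δ·Π!·Σ² = 2/35  (sign +1)
sum: t=2:+1/24 = 1/24
3j²(2 4 2; 0 1 -1) = Δ·Π!·Σ² = 1/21  (sign -1)
combine: 4πI² = 225·2/35·1/21 = 30/49
take √, sign -1: I = -0.22072812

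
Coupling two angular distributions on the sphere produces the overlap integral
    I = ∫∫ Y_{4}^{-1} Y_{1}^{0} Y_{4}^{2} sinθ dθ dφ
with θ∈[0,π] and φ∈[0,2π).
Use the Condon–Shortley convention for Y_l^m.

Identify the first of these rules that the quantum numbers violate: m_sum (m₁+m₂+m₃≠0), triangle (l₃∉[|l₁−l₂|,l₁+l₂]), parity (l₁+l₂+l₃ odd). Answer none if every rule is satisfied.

m₁+m₂+m₃ = -1 + 0 + 2 = 1  ✗
triangle: |4−1|=3 ≤ l₃=4 ≤ 4+1=5
parity: l₁+l₂+l₃ = 9 is odd

m_sum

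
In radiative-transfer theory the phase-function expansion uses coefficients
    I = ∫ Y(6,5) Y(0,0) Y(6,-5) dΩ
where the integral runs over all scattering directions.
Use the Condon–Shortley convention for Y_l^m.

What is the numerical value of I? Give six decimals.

Checks pass: Σm=0; 12 even; l₃=6∈[6,6].
(2·6+1)(2·0+1)(2·6+1) = 169
Δ: 0! 12! 0! / 13! → 1/13
sum: t=0:+1/518400 = 1/518400
3j²(6 0 6; 0 0 0) = Δ·Π!·Σ² = 1/13  (sign +1)
sum: t=0:+1/39916800 = 1/39916800
3j²(6 0 6; 5 0 -5) = Δ·Π!·Σ² = 1/13  (sign -1)
combine: 4πI² = 169·1/13·1/13 = 1/1
take √, sign -1: I = -0.28209479

-0.282095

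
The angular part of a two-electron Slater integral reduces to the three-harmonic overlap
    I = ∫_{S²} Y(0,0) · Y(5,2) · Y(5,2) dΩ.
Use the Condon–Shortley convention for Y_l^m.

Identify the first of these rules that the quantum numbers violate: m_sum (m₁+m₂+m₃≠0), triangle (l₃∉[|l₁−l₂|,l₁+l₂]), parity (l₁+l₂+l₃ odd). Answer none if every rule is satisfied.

m_sum

Σmᵢ = 4  ✗
l₃∈[|l₁−l₂|,l₁+l₂]=[5,5], have l₃=5
Σlᵢ = 10 ⇒ even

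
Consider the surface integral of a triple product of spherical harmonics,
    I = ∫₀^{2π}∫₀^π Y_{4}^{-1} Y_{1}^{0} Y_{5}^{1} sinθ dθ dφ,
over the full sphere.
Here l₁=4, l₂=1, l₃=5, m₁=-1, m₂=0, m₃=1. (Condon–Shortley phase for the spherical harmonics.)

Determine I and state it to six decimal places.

Checks pass: Σm=0; 10 even; l₃=5∈[3,5].
(2·4+1)(2·1+1)(2·5+1) = 297
Δ: 0! 8! 2! / 11! → 1/495
sum: t=0:+1/576 = 1/576
3j²(4 1 5; 0 0 0) = Δ·Π!·Σ² = 5/99  (sign -1)
sum: t=0:+1/720 = 1/720
3j²(4 1 5; -1 0 1) = Δ·Π!·Σ² = 8/165  (sign +1)
combine: 4πI² = 297·5/99·8/165 = 8/11
take √, sign -1: I = -0.24057125

-0.240571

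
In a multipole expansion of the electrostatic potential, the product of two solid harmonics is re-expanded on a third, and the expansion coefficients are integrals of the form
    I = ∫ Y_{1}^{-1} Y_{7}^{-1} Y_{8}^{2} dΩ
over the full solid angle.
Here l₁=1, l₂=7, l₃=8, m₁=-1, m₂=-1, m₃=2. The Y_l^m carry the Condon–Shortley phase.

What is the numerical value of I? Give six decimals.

0.205254

Rules hold: Σm=0, L=16 even, 6≤8≤8.
N = 3·15·17 = 765
Δ = 0!·2!·14!/17! = 1/2040
Racah Σ t=0..0: t=0:+1/25401600 = 1/25401600
⇒ 3j(1 7 8; 0 0 0)² = 8/255, sgn +1
Racah Σ t=0..0: t=0:+1/58060800 = 1/58060800
⇒ 3j(1 7 8; -1 -1 2)² = 3/136, sgn +1
4πI² = N·(3j₀)²·(3jₘ)² = 9/17
I = +1·√(0.529412/4π) = 0.20525411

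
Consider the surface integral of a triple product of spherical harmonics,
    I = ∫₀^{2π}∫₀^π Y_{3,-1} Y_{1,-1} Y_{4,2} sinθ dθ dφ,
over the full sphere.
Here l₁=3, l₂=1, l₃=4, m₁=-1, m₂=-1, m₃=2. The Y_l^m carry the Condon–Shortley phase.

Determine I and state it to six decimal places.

Rules hold: Σm=0, L=8 even, 2≤4≤4.
N = 7·3·9 = 189
Δ = 0!·6!·2!/9! = 1/252
Racah Σ t=0..0: t=0:+1/36 = 1/36
⇒ 3j(3 1 4; 0 0 0)² = 4/63, sgn +1
Racah Σ t=0..0: t=0:+1/96 = 1/96
⇒ 3j(3 1 4; -1 -1 2)² = 5/84, sgn +1
4πI² = N·(3j₀)²·(3jₘ)² = 5/7
I = +1·√(0.714286/4π) = 0.23841361

0.238414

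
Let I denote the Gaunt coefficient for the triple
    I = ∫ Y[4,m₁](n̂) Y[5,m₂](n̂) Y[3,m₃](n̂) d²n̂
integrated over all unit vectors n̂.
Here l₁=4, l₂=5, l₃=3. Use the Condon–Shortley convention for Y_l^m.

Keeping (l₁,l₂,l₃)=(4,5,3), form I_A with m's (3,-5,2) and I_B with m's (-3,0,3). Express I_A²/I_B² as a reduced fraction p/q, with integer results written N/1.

l's match ⇒ only the (l;m) 3-j factors differ between A and B.
A: triangle coeff Δ(4,5,3) = 1/180180; Σ_t [0,0]: t=0:+1/17280 = 1/17280; (3j)²=35/858 [(4 5 3; 3 -5 2)], sign=-1
B: triangle coeff Δ(4,5,3) = 1/180180; Σ_t [5,5]: t=5:−1/5760 = -1/5760; (3j)²=5/572 [(4 5 3; -3 0 3)], sign=-1
I_A²/I_B² = (35/858)/(5/572) = 14/3

14/3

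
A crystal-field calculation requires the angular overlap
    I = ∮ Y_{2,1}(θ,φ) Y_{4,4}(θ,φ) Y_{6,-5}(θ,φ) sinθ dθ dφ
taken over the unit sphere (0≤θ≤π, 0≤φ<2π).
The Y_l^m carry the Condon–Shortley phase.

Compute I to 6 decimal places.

-0.204295

m-sum 0 ✓  L=12 even ✓  2≤6≤6 ✓
Π(2lᵢ+1) = 5×9×13 = 585
triangle coeff Δ(2,4,6) = 1/6435
Σ_t [0,0]: t=0:+1/2304 = 1/2304
(3j)²=5/143 [(2 4 6; 0 0 0)], sign=+1
Σ_t [0,0]: t=0:+1/241920 = 1/241920
(3j)²=1/39 [(2 4 6; 1 4 -5)], sign=-1
⇒ 4πI² = 75/143
I = (-1)√(75/143/(4π)) = -0.20429497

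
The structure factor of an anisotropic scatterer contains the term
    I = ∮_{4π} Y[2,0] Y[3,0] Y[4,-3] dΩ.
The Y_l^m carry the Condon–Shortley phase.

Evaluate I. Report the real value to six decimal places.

0 + 0 − 3 = -3 ≠ 0: azimuthal integral kills it; I = 0

0.000000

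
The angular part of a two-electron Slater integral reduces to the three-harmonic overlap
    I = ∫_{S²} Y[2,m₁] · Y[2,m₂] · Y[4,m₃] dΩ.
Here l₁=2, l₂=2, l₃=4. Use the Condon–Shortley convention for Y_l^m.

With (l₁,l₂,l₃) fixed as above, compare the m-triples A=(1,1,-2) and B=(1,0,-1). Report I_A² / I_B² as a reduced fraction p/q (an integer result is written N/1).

Same 2,2,4: normalisation and zero-m 3j drop out of the ratio.
A: Δ: 0! 4! 4! / 9! → 1/630; sum: t=0:+1/36 = 1/36; 3j²(2 2 4; 1 1 -2) = Δ·Π!·Σ² = 4/63  (sign +1)
B: Δ: 0! 4! 4! / 9! → 1/630; sum: t=0:+1/24 = 1/24; 3j²(2 2 4; 1 0 -1) = Δ·Π!·Σ² = 1/21  (sign -1)
I_A²/I_B² = (4/63)/(1/21) = 4/3

4/3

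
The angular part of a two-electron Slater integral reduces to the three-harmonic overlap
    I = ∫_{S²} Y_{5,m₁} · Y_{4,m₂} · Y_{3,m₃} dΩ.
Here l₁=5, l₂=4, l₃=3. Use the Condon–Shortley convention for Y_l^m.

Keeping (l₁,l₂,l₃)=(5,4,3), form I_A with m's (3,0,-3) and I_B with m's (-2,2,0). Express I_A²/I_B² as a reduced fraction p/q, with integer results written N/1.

Same 5,4,3: normalisation and zero-m 3j drop out of the ratio.
A: Δ: 6! 4! 2! / 13! → 1/180180; sum: t=2:+1/2304 = 1/2304; 3j²(5 4 3; 3 0 -3) = Δ·Π!·Σ² = 5/143  (sign +1)
B: Δ: 6! 4! 2! / 13! → 1/180180; sum: t=4:+1/576 t=5:−1/480 t=6:+1/8640 = -1/4320; 3j²(5 4 3; -2 2 0) = Δ·Π!·Σ² = 1/2145  (sign +1)
I_A²/I_B² = (5/143)/(1/2145) = 75/1

75/1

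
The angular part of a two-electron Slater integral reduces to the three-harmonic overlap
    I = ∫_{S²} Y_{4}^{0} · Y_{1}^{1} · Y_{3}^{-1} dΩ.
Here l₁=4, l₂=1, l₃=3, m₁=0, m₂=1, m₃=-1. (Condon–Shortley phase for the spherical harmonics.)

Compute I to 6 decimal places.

m-sum 0 ✓  L=8 even ✓  3≤3≤5 ✓
Π(2lᵢ+1) = 9×3×7 = 189
triangle coeff Δ(4,1,3) = 1/252
Σ_t [1,1]: t=1:−1/36 = -1/36
(3j)²=4/63 [(4 1 3; 0 0 0)], sign=+1
Σ_t [2,2]: t=2:+1/96 = 1/96
(3j)²=1/42 [(4 1 3; 0 1 -1)], sign=+1
⇒ 4πI² = 2/7
I = (+1)√(2/7/(4π)) = 0.15078601

0.150786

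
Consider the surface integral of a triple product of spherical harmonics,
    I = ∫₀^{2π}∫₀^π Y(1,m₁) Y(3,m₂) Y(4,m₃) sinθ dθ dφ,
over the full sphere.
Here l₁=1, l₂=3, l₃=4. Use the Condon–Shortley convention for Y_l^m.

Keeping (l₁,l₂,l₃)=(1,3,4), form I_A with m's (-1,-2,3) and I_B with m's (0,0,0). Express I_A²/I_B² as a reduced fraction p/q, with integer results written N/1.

21/16

l's match ⇒ only the (l;m) 3-j factors differ between A and B.
A: triangle coeff Δ(1,3,4) = 1/252; Σ_t [0,0]: t=0:+1/240 = 1/240; (3j)²=1/12 [(1 3 4; -1 -2 3)], sign=-1
B: triangle coeff Δ(1,3,4) = 1/252; Σ_t [0,0]: t=0:+1/36 = 1/36; (3j)²=4/63 [(1 3 4; 0 0 0)], sign=+1
I_A²/I_B² = (1/12)/(4/63) = 21/16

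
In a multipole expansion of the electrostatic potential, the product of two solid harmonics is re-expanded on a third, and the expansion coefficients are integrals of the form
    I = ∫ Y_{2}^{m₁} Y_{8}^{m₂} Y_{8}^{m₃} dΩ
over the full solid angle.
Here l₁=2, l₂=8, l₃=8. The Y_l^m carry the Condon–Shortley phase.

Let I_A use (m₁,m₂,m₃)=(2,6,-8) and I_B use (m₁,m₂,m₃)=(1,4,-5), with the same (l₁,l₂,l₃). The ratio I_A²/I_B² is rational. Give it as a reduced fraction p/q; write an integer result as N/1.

40/351

Shared (l₁,l₂,l₃)=(2,8,8): N and (l;000)² cancel in I_A²/I_B².
A: Δ = 2!·2!·14!/19! = 1/348840; Racah Σ t=0..0: t=0:+1/348713164800 = 1/348713164800; ⇒ 3j(2 8 8; 2 6 -8)² = 2/969, sgn +1
B: Δ = 2!·2!·14!/19! = 1/348840; Racah Σ t=0..1: t=0:+1/1916006400 t=1:−1/479001600 = -1/638668800; ⇒ 3j(2 8 8; 1 4 -5)² = 117/6460, sgn +1
I_A²/I_B² = (2/969)/(117/6460) = 40/351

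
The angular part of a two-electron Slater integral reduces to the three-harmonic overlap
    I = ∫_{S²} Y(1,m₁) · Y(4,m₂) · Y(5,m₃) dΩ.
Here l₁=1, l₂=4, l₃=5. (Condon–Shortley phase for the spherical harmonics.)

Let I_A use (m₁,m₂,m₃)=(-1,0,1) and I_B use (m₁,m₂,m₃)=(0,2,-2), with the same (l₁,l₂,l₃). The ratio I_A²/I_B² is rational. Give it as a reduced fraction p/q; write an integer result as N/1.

5/7

Shared (l₁,l₂,l₃)=(1,4,5): N and (l;000)² cancel in I_A²/I_B².
A: Δ = 0!·2!·8!/11! = 1/495; Racah Σ t=0..0: t=0:+1/1152 = 1/1152; ⇒ 3j(1 4 5; -1 0 1)² = 1/33, sgn +1
B: Δ = 0!·2!·8!/11! = 1/495; Racah Σ t=0..0: t=0:+1/1440 = 1/1440; ⇒ 3j(1 4 5; 0 2 -2)² = 7/165, sgn -1
I_A²/I_B² = (1/33)/(7/165) = 5/7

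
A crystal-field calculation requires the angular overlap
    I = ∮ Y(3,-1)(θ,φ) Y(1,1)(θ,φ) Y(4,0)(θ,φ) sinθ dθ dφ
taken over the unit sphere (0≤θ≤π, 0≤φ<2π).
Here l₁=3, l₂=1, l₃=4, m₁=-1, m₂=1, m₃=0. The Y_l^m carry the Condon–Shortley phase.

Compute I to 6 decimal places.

Rules hold: Σm=0, L=8 even, 2≤4≤4.
N = 7·3·9 = 189
Δ = 0!·6!·2!/9! = 1/252
Racah Σ t=0..0: t=0:+1/36 = 1/36
⇒ 3j(3 1 4; 0 0 0)² = 4/63, sgn +1
Racah Σ t=0..0: t=0:+1/96 = 1/96
⇒ 3j(3 1 4; -1 1 0)² = 1/42, sgn +1
4πI² = N·(3j₀)²·(3jₘ)² = 2/7
I = +1·√(0.285714/4π) = 0.15078601

0.150786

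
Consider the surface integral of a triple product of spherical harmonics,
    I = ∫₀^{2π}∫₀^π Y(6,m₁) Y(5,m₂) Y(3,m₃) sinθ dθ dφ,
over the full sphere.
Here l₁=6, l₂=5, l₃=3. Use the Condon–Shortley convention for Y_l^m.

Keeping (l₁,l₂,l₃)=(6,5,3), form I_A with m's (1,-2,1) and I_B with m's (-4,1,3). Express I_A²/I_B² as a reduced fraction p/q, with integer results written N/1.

Shared (l₁,l₂,l₃)=(6,5,3): N and (l;000)² cancel in I_A²/I_B².
A: Δ = 8!·4!·2!/15! = 1/675675; Racah Σ t=1..3: t=1:−1/241920 t=2:+1/8640 t=3:−1/5760 = -1/16128; ⇒ 3j(6 5 3; 1 -2 1)² = 5/1001, sgn -1
B: Δ = 8!·4!·2!/15! = 1/675675; Racah Σ t=6..6: t=6:+1/69120 = 1/69120; ⇒ 3j(6 5 3; -4 1 3)² = 4/143, sgn +1
I_A²/I_B² = (5/1001)/(4/143) = 5/28

5/28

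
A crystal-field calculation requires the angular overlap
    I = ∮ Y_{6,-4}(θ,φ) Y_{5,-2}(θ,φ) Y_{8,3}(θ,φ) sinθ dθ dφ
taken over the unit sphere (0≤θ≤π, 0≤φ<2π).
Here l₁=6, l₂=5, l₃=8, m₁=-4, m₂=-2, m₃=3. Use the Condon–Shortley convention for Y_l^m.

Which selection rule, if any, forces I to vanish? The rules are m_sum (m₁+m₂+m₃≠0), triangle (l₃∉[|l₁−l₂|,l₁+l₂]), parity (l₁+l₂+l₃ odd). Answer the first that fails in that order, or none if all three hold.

azimuthal sum: -4 − 2 + 3 = -3  ✗
1 ≤ 8 ≤ 11 (triangle on l)
L = 6 + 5 + 8 = 19 (odd)

m_sum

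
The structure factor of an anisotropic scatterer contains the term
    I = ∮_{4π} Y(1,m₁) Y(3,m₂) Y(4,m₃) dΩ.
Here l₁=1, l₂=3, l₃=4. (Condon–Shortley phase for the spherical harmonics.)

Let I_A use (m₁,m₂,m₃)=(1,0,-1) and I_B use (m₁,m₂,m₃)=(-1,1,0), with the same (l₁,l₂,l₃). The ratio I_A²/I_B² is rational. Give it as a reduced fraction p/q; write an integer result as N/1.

5/3

Shared (l₁,l₂,l₃)=(1,3,4): N and (l;000)² cancel in I_A²/I_B².
A: Δ = 0!·2!·6!/9! = 1/252; Racah Σ t=0..0: t=0:+1/72 = 1/72; ⇒ 3j(1 3 4; 1 0 -1)² = 5/126, sgn -1
B: Δ = 0!·2!·6!/9! = 1/252; Racah Σ t=0..0: t=0:+1/96 = 1/96; ⇒ 3j(1 3 4; -1 1 0)² = 1/42, sgn +1
I_A²/I_B² = (5/126)/(1/42) = 5/3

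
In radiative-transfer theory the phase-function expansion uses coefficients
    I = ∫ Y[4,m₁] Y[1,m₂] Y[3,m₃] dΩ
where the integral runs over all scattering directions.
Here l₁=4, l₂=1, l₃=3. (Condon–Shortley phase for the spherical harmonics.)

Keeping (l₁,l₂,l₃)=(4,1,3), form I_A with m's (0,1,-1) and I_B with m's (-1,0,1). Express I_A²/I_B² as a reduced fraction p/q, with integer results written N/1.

2/5

l's match ⇒ only the (l;m) 3-j factors differ between A and B.
A: triangle coeff Δ(4,1,3) = 1/252; Σ_t [2,2]: t=2:+1/96 = 1/96; (3j)²=1/42 [(4 1 3; 0 1 -1)], sign=+1
B: triangle coeff Δ(4,1,3) = 1/252; Σ_t [1,1]: t=1:−1/48 = -1/48; (3j)²=5/84 [(4 1 3; -1 0 1)], sign=-1
I_A²/I_B² = (1/42)/(5/84) = 2/5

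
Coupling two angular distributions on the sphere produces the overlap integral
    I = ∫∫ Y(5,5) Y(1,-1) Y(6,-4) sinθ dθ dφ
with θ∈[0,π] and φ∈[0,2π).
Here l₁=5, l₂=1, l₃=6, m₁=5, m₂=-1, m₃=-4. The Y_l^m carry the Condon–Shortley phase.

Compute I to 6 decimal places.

0.040859

Checks pass: Σm=0; 12 even; l₃=6∈[4,6].
(2·5+1)(2·1+1)(2·6+1) = 429
Δ: 0! 10! 2! / 13! → 1/858
sum: t=0:+1/14400 = 1/14400
3j²(5 1 6; 0 0 0) = Δ·Π!·Σ² = 6/143  (sign +1)
sum: t=0:+1/7257600 = 1/7257600
3j²(5 1 6; 5 -1 -4) = Δ·Π!·Σ² = 1/858  (sign +1)
combine: 4πI² = 429·6/143·1/858 = 3/143
take √, sign +1: I = 0.04085899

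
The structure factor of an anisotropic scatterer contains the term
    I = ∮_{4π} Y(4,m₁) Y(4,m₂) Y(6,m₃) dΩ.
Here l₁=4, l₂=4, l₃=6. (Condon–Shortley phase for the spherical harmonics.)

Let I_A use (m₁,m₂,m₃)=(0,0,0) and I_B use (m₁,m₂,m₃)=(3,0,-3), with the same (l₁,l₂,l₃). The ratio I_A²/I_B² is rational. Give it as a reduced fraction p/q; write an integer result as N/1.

l's match ⇒ only the (l;m) 3-j factors differ between A and B.
A: triangle coeff Δ(4,4,6) = 1/1261260; Σ_t [0,2]: t=0:+1/4608 t=1:−1/1296 t=2:+1/4608 = -7/20736; (3j)²=20/1287 [(4 4 6; 0 0 0)], sign=-1
B: triangle coeff Δ(4,4,6) = 1/1261260; Σ_t [0,1]: t=0:+1/11520 t=1:−1/25920 = 1/20736; (3j)²=5/429 [(4 4 6; 3 0 -3)], sign=-1
I_A²/I_B² = (20/1287)/(5/429) = 4/3

4/3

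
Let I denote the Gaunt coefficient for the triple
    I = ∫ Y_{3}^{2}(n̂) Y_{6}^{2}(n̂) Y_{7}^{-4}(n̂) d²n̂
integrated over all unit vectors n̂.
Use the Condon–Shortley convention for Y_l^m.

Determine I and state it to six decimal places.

m-sum 0 ✓  L=16 even ✓  3≤7≤9 ✓
Π(2lᵢ+1) = 7×13×15 = 1365
triangle coeff Δ(3,6,7) = 1/2042040
Σ_t [0,2]: t=0:+1/207360 t=1:−1/57600 t=2:+1/207360 = -1/129600
(3j)²=168/12155 [(3 6 7; 0 0 0)], sign=+1
Σ_t [0,1]: t=0:+1/967680 t=1:−1/725760 = -1/2903040
(3j)²=5/3094 [(3 6 7; 2 2 -4)], sign=+1
⇒ 4πI² = 1260/41327
I = (+1)√(1260/41327/(4π)) = 0.04925648

0.049256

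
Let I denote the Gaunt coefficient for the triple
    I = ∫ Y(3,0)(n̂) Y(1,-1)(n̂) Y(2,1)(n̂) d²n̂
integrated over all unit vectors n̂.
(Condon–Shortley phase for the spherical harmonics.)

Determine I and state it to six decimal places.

Checks pass: Σm=0; 6 even; l₃=2∈[2,4].
(2·3+1)(2·1+1)(2·2+1) = 105
Δ: 2! 4! 0! / 7! → 1/105
sum: t=1:−1/4 = -1/4
3j²(3 1 2; 0 0 0) = Δ·Π!·Σ² = 3/35  (sign -1)
sum: t=0:+1/12 = 1/12
3j²(3 1 2; 0 -1 1) = Δ·Π!·Σ² = 1/35  (sign -1)
combine: 4πI² = 105·3/35·1/35 = 9/35
take √, sign +1: I = 0.14304817

0.143048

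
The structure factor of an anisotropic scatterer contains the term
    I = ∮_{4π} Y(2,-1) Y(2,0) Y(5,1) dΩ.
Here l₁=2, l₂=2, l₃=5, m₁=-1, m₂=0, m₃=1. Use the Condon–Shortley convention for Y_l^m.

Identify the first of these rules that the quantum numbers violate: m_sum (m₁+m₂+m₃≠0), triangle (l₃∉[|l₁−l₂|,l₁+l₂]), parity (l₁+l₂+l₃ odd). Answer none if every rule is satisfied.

Σmᵢ = 0  ✓
l₃∈[|l₁−l₂|,l₁+l₂]=[0,4], have l₃=5  ✗
Σlᵢ = 9 ⇒ odd

triangle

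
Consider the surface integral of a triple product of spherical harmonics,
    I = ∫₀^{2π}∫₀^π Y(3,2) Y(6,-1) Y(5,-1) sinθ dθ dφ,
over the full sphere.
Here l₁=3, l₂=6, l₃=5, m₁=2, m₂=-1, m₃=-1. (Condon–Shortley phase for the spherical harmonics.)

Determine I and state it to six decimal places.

0.134828

Rules hold: Σm=0, L=14 even, 3≤5≤9.
N = 7·13·11 = 1001
Δ = 4!·2!·8!/15! = 1/675675
Racah Σ t=1..3: t=1:−1/8640 t=2:+1/2304 t=3:−1/8640 = 7/34560
⇒ 3j(3 6 5; 0 0 0)² = 7/429, sgn -1
Racah Σ t=0..1: t=0:+1/17280 t=1:−1/6912 = -1/11520
⇒ 3j(3 6 5; 2 -1 -1)² = 2/143, sgn -1
4πI² = N·(3j₀)²·(3jₘ)² = 98/429
I = +1·√(0.228438/4π) = 0.13482780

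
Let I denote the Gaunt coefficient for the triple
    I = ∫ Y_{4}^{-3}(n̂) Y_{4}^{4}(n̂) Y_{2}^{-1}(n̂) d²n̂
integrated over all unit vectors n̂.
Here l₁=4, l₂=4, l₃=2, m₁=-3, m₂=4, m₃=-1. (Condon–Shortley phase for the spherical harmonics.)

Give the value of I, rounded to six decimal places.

m-sum 0 ✓  L=10 even ✓  0≤2≤8 ✓
Π(2lᵢ+1) = 9×9×5 = 405
triangle coeff Δ(4,4,2) = 1/13860
Σ_t [2,4]: t=2:+1/192 t=3:−1/36 t=4:+1/192 = -5/288
(3j)²=20/693 [(4 4 2; 0 0 0)], sign=-1
Σ_t [6,6]: t=6:+1/1440 = 1/1440
(3j)²=7/165 [(4 4 2; -3 4 -1)], sign=-1
⇒ 4πI² = 60/121
I = (+1)√(60/121/(4π)) = 0.19864517

0.198645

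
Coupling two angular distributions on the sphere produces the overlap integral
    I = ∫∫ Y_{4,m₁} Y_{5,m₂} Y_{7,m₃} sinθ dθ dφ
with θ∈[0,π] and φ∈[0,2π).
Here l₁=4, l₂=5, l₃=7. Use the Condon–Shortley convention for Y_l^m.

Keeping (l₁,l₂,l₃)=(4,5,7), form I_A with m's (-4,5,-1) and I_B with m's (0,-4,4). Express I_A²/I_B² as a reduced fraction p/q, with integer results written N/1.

Same 4,5,7: normalisation and zero-m 3j drop out of the ratio.
A: Δ: 2! 6! 8! / 17! → 1/6126120; sum: t=2:+1/58060800 = 1/58060800; 3j²(4 5 7; -4 5 -1) = Δ·Π!·Σ² = 1/4862  (sign +1)
B: Δ: 2! 6! 8! / 17! → 1/6126120; sum: t=0:+1/483840 t=1:−1/1451520 = 1/725760; 3j²(4 5 7; 0 -4 4) = Δ·Π!·Σ² = 24/1547  (sign -1)
I_A²/I_B² = (1/4862)/(24/1547) = 7/528

7/528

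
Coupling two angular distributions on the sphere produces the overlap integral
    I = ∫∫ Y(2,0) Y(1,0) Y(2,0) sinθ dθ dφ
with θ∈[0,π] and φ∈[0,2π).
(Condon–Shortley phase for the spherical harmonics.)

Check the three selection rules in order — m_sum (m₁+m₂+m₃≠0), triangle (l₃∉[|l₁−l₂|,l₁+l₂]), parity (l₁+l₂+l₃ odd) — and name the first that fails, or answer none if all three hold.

parity

m₁+m₂+m₃ = 0 + 0 + 0 = 0  ✓
triangle: |2−1|=1 ≤ l₃=2 ≤ 2+1=3  ✓
parity: l₁+l₂+l₃ = 5 is odd  ✗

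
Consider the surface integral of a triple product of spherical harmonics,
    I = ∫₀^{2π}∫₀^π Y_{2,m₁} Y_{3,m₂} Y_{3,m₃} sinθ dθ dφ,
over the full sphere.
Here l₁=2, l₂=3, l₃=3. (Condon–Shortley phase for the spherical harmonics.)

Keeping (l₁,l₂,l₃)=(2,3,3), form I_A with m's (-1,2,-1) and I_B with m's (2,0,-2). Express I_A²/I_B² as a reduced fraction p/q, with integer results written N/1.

3/4

Shared (l₁,l₂,l₃)=(2,3,3): N and (l;000)² cancel in I_A²/I_B².
A: Δ = 2!·2!·4!/9! = 1/3780; Racah Σ t=1..2: t=1:−1/48 t=2:+1/12 = 1/16; ⇒ 3j(2 3 3; -1 2 -1)² = 1/28, sgn +1
B: Δ = 2!·2!·4!/9! = 1/3780; Racah Σ t=0..0: t=0:+1/24 = 1/24; ⇒ 3j(2 3 3; 2 0 -2)² = 1/21, sgn -1
I_A²/I_B² = (1/28)/(1/21) = 3/4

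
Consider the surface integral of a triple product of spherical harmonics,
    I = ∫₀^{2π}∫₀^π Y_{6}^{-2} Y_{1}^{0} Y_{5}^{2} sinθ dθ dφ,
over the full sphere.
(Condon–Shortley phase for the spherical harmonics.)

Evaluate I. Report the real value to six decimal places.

0.231133

Checks pass: Σm=0; 12 even; l₃=5∈[5,7].
(2·6+1)(2·1+1)(2·5+1) = 429
Δ: 2! 10! 0! / 13! → 1/858
sum: t=1:−1/14400 = -1/14400
3j²(6 1 5; 0 0 0) = Δ·Π!·Σ² = 6/143  (sign +1)
sum: t=1:−1/30240 = -1/30240
3j²(6 1 5; -2 0 2) = Δ·Π!·Σ² = 16/429  (sign +1)
combine: 4πI² = 429·6/143·16/429 = 96/143
take √, sign +1: I = 0.23113338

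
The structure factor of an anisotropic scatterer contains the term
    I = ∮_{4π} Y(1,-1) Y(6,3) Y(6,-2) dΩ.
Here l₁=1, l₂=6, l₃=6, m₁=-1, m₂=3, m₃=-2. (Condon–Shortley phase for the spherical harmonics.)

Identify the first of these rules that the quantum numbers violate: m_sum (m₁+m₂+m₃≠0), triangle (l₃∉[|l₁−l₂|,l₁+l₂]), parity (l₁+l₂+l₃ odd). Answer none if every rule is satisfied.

Σmᵢ = 0  ✓
l₃∈[|l₁−l₂|,l₁+l₂]=[5,7], have l₃=6  ✓
Σlᵢ = 13 ⇒ odd  ✗

parity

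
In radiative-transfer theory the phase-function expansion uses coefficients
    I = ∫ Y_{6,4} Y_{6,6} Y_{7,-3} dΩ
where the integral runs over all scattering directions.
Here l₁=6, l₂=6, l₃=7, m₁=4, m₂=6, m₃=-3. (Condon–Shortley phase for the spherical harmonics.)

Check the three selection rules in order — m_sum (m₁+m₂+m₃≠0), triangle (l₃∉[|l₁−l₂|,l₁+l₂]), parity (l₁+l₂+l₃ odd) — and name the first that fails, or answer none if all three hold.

m_sum

Σmᵢ = 7  ✗
l₃∈[|l₁−l₂|,l₁+l₂]=[0,12], have l₃=7
Σlᵢ = 19 ⇒ odd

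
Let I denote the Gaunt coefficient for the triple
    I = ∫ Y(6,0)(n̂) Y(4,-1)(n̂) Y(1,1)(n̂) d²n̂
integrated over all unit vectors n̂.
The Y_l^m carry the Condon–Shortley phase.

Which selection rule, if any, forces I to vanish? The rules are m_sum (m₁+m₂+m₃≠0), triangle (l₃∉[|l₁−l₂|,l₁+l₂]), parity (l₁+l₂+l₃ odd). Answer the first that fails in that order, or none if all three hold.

m₁+m₂+m₃ = 0 − 1 + 1 = 0  ✓
triangle: |6−4|=2 ≤ l₃=1 ≤ 6+4=10  ✗
parity: l₁+l₂+l₃ = 11 is odd

triangle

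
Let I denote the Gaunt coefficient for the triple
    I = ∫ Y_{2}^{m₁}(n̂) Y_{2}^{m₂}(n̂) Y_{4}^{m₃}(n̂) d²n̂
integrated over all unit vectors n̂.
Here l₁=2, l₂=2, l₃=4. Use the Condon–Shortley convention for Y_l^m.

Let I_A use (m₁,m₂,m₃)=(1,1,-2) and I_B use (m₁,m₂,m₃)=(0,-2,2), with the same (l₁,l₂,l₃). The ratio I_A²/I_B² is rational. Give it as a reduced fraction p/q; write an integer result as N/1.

l's match ⇒ only the (l;m) 3-j factors differ between A and B.
A: triangle coeff Δ(2,2,4) = 1/630; Σ_t [0,0]: t=0:+1/36 = 1/36; (3j)²=4/63 [(2 2 4; 1 1 -2)], sign=+1
B: triangle coeff Δ(2,2,4) = 1/630; Σ_t [0,0]: t=0:+1/96 = 1/96; (3j)²=1/42 [(2 2 4; 0 -2 2)], sign=+1
I_A²/I_B² = (4/63)/(1/42) = 8/3

8/3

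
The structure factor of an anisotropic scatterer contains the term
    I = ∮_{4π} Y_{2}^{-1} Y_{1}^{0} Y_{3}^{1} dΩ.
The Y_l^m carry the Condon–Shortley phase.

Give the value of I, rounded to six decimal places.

-0.233597

Rules hold: Σm=0, L=6 even, 1≤3≤3.
N = 5·3·7 = 105
Δ = 0!·4!·2!/7! = 1/105
Racah Σ t=0..0: t=0:+1/4 = 1/4
⇒ 3j(2 1 3; 0 0 0)² = 3/35, sgn -1
Racah Σ t=0..0: t=0:+1/6 = 1/6
⇒ 3j(2 1 3; -1 0 1)² = 8/105, sgn +1
4πI² = N·(3j₀)²·(3jₘ)² = 24/35
I = -1·√(0.685714/4π) = -0.23359668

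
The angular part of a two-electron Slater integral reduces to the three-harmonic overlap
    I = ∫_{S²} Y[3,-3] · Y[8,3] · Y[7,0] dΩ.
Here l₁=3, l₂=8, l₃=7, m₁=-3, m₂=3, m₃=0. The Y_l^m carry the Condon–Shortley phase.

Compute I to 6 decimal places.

m-sum 0 ✓  L=18 even ✓  5≤7≤11 ✓
Π(2lᵢ+1) = 7×17×15 = 1785
triangle coeff Δ(3,8,7) = 1/5290740
Σ_t [1,3]: t=1:−1/7257600 t=2:+1/2073600 t=3:−1/7257600 = 1/4838400
(3j)²=252/20995 [(3 8 7; 0 0 0)], sign=-1
Σ_t [4,4]: t=4:+1/29030400 = 1/29030400
(3j)²=165/8398 [(3 8 7; -3 3 0)], sign=-1
⇒ 4πI² = 436590/1037153
I = (+1)√(436590/1037153/(4π)) = 0.18302506

0.183025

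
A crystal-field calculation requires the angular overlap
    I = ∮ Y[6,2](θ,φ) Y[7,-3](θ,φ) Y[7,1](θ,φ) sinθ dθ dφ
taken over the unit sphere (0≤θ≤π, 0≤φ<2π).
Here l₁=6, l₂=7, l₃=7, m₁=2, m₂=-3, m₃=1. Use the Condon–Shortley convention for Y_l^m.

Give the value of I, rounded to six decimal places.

m-sum 0 ✓  L=20 even ✓  1≤7≤13 ✓
Π(2lᵢ+1) = 13×15×15 = 2925
triangle coeff Δ(6,7,7) = 1/2444321880
Σ_t [0,6]: t=0:+1/2612736000 t=1:−1/20736000 t=2:+1/1658880 t=3:−1/746496 t=4:+1/1658880 t=5:−1/20736000 t=6:+1/2612736000 = -1/4354560
(3j)²=1000/138567 [(6 7 7; 0 0 0)], sign=+1
Σ_t [0,4]: t=0:+1/19906560 t=1:−1/3110400 t=2:+1/3317760 t=3:−1/21772800 t=4:+1/1393459200 = -1/66355200
(3j)²=21/92378 [(6 7 7; 2 -3 1)], sign=-1
⇒ 4πI² = 787500/164109517
I = (-1)√(787500/164109517/(4π)) = -0.01954130

-0.019541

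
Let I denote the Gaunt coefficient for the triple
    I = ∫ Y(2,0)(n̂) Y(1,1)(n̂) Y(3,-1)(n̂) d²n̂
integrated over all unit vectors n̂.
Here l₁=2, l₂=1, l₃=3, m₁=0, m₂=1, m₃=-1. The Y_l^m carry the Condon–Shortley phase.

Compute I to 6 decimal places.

Checks pass: Σm=0; 6 even; l₃=3∈[1,3].
(2·2+1)(2·1+1)(2·3+1) = 105
Δ: 0! 4! 2! / 7! → 1/105
sum: t=0:+1/4 = 1/4
3j²(2 1 3; 0 0 0) = Δ·Π!·Σ² = 3/35  (sign -1)
sum: t=0:+1/8 = 1/8
3j²(2 1 3; 0 1 -1) = Δ·Π!·Σ² = 2/35  (sign +1)
combine: 4πI² = 105·3/35·2/35 = 18/35
take √, sign -1: I = -0.20230066

-0.202301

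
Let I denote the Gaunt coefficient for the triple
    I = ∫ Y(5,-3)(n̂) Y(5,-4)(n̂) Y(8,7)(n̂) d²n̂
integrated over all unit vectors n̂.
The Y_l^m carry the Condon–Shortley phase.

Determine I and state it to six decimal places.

Rules hold: Σm=0, L=18 even, 0≤8≤10.
N = 11·11·17 = 2057
Δ = 2!·8!·8!/19! = 1/37413090
Racah Σ t=0..2: t=0:+1/1036800 t=1:−1/331776 t=2:+1/1036800 = -1/921600
⇒ 3j(5 5 8; 0 0 0)² = 490/46189, sgn -1
Racah Σ t=0..1: t=0:+1/406425600 t=1:−1/203212800 = -1/406425600
⇒ 3j(5 5 8; -3 -4 7)² = 2/323, sgn +1
4πI² = N·(3j₀)²·(3jₘ)² = 10780/79781
I = -1·√(0.13512/4π) = -0.10369426

-0.103694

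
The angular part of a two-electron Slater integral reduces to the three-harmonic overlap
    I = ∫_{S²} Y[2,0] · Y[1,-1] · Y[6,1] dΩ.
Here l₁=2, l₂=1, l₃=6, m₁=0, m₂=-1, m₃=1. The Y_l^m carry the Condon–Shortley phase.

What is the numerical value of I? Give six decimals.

0.000000

l₃=6 ∉ [1,3] — triangle fails ⇒ I = 0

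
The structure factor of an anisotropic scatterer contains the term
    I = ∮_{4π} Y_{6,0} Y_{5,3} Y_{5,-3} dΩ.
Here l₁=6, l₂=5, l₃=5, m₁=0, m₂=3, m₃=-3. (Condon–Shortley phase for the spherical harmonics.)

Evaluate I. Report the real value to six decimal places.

Checks pass: Σm=0; 16 even; l₃=5∈[1,11].
(2·6+1)(2·5+1)(2·5+1) = 1573
Δ: 6! 6! 4! / 17! → 1/28588560
sum: t=1:−1/345600 t=2:+1/13824 t=3:−1/5184 t=4:+1/13824 t=5:−1/345600 = -7/129600
3j²(6 5 5; 0 0 0) = Δ·Π!·Σ² = 80/7293  (sign +1)
sum: t=4:+1/55296 t=5:−1/86400 t=6:+1/2073600 = 29/4147200
3j²(6 5 5; 0 3 -3) = Δ·Π!·Σ² = 841/145860  (sign +1)
combine: 4πI² = 1573·80/7293·841/145860 = 3364/33813
take √, sign +1: I = 0.08897771

0.088978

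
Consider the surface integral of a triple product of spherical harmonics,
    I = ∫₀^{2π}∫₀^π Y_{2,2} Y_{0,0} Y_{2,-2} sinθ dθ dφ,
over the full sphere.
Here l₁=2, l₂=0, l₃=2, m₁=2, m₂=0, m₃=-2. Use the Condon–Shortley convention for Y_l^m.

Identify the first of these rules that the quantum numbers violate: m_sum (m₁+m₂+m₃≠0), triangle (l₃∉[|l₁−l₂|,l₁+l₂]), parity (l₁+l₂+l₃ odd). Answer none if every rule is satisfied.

none

m₁+m₂+m₃ = 2 + 0 − 2 = 0  ✓
triangle: |2−0|=2 ≤ l₃=2 ≤ 2+0=2  ✓
parity: l₁+l₂+l₃ = 4 is even  ✓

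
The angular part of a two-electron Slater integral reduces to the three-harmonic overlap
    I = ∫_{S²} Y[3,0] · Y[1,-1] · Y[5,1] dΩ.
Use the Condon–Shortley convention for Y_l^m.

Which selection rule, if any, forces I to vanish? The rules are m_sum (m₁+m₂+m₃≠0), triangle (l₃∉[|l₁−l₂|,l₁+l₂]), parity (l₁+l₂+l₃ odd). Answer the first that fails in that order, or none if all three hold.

m₁+m₂+m₃ = 0 − 1 + 1 = 0  ✓
triangle: |3−1|=2 ≤ l₃=5 ≤ 3+1=4  ✗
parity: l₁+l₂+l₃ = 9 is odd

triangle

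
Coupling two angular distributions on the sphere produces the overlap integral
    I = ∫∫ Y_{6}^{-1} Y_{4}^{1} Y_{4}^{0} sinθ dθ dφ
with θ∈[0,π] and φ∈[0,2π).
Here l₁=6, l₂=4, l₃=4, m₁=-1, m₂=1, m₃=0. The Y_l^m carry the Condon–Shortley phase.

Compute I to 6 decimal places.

Checks pass: Σm=0; 14 even; l₃=4∈[2,10].
(2·6+1)(2·4+1)(2·4+1) = 1053
Δ: 6! 6! 2! / 15! → 1/1261260
sum: t=2:+1/4608 t=3:−1/1296 t=4:+1/4608 = -7/20736
3j²(6 4 4; 0 0 0) = Δ·Π!·Σ² = 20/1287  (sign -1)
sum: t=3:−1/3456 t=4:+1/1728 t=5:−1/11520 = 7/34560
3j²(6 4 4; -1 1 0) = Δ·Π!·Σ² = 7/858  (sign +1)
combine: 4πI² = 1053·20/1287·7/858 = 210/1573
take √, sign -1: I = -0.10307192

-0.103072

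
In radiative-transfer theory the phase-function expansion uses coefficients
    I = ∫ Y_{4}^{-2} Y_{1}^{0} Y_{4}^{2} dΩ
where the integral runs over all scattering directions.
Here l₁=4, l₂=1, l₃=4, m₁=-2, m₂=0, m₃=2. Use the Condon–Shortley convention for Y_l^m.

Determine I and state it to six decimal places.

0.000000

Σlᵢ=9 odd — θ-integrand is odd under cosθ→−cosθ; I=0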